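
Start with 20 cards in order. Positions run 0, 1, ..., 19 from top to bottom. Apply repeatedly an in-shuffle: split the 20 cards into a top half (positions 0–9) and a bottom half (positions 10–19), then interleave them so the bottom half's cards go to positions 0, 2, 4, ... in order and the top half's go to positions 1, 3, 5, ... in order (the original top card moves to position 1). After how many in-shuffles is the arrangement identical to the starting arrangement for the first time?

6

The in-shuffle permutes the 20 positions with cycle lengths [2, 3, 3, 6, 6].
Every card is home exactly when every cycle has completed a whole number of laps, i.e. after lcm(2, 3, 6) = 6 in-shuffles.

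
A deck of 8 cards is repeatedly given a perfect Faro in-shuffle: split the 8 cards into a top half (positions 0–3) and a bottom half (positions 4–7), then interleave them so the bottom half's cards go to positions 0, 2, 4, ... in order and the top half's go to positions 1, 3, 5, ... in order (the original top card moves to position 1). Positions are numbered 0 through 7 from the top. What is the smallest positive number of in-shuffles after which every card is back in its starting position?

6

The in-shuffle permutes the 8 positions with cycle lengths [2, 6].
Every card is home exactly when every cycle has completed a whole number of laps, i.e. after lcm(2, 6) = 6 in-shuffles.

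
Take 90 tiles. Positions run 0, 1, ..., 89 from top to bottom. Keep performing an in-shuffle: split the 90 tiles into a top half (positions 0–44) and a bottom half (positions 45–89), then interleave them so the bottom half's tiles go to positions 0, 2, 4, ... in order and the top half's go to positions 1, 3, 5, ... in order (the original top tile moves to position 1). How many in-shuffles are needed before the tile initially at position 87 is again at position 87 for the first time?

12

Follow position 87 under repeated in-shuffles:
87 → 84 → 78 → 66 → 42 → 85 → 80 → 70 → 50 → 10 → 21 → 43 → 87
It first returns after 12 in-shuffles.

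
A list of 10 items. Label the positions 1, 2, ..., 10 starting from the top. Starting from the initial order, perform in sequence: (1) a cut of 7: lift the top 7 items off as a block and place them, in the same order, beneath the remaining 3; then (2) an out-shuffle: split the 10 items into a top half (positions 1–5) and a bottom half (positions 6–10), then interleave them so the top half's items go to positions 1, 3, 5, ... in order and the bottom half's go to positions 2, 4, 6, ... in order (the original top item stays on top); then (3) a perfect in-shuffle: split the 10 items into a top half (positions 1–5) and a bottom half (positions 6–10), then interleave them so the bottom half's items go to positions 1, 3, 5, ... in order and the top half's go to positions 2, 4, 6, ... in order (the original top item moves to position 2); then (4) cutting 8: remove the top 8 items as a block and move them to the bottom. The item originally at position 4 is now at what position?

Track the item from position 4 forward through each operation:
  after op 1 (cut 7): 4 → 7
  after op 2 (out-shuffle): 7 → 4
  after op 3 (in-shuffle): 4 → 8
  after op 4 (cut 8): 8 → 10

10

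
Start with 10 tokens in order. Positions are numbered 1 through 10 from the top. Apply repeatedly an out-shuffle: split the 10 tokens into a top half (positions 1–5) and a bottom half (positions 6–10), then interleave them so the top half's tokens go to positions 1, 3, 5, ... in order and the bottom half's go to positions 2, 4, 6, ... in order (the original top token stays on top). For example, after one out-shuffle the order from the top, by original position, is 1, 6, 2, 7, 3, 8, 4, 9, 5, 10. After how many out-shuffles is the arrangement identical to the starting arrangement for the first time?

The out-shuffle permutes the 10 positions with cycle lengths [1, 1, 2, 6].
Every token is home exactly when every cycle has completed a whole number of laps, i.e. after lcm(1, 2, 6) = 6 out-shuffles.

6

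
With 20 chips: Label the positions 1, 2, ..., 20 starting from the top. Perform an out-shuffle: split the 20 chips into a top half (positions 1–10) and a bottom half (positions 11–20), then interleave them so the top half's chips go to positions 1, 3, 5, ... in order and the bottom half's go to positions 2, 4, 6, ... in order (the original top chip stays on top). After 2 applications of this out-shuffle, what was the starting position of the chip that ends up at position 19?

Work backwards from position 19, undoing one out-shuffle at a time:
19 ← 10 ← 15
So the chip now at position 19 started at position 15.

15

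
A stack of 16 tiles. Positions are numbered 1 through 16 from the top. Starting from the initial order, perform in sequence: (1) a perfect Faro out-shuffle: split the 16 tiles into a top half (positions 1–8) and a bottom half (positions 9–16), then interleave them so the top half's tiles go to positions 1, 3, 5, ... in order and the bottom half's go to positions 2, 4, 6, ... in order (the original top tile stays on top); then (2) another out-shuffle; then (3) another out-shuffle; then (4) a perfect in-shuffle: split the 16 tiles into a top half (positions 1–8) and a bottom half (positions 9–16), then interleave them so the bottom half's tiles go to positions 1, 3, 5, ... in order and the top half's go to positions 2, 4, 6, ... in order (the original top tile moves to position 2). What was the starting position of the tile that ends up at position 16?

Undo the operations in reverse order, starting from position 16:
  undo op 4 (in-shuffle, from top half): 16 ← 8
  undo op 3 (out-shuffle, from bottom half): 8 ← 12
  undo op 2 (out-shuffle, from bottom half): 12 ← 14
  undo op 1 (out-shuffle, from bottom half): 14 ← 15
So the tile at position 16 came from original position 15.

15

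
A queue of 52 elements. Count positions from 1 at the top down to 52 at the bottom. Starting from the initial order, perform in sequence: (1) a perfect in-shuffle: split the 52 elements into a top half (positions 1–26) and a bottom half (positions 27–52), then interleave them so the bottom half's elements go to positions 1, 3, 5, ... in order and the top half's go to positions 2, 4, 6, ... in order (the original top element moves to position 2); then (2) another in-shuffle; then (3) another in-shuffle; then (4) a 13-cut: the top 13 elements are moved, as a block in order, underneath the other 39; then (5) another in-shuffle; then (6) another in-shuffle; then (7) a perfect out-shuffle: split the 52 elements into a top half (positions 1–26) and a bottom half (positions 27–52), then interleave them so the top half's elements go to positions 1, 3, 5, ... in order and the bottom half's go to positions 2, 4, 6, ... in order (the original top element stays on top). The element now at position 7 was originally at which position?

Undo the operations in reverse order, starting from position 7:
  undo op 7 (out-shuffle, from top half): 7 ← 4
  undo op 6 (in-shuffle, from top half): 4 ← 2
  undo op 5 (in-shuffle, from top half): 2 ← 1
  undo op 4 (cut 13): 1 ← 14
  undo op 3 (in-shuffle, from top half): 14 ← 7
  undo op 2 (in-shuffle, from bottom half): 7 ← 30
  undo op 1 (in-shuffle, from top half): 30 ← 15
So the element at position 7 came from original position 15.

15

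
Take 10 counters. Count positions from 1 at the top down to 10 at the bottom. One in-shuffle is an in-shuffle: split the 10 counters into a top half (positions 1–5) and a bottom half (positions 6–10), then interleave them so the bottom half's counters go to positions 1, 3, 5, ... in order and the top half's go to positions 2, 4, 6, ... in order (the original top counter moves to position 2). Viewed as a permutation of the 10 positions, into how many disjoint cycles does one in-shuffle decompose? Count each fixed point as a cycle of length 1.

Trace each unvisited position around until it returns:
(1 2 4 8 5 10 9 7 3 6)
1 cycle in total.

1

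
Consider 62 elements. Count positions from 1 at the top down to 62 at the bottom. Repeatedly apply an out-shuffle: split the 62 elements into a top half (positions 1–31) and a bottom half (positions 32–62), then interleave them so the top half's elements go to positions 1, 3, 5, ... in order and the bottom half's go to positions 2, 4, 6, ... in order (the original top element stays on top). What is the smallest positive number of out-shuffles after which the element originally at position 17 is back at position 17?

60

Follow position 17 under repeated out-shuffles:
17 → 33 → 4 → 7 → 13 → 25 → 49 → 36 → ... → 17 (length 60)
It first returns after 60 out-shuffles.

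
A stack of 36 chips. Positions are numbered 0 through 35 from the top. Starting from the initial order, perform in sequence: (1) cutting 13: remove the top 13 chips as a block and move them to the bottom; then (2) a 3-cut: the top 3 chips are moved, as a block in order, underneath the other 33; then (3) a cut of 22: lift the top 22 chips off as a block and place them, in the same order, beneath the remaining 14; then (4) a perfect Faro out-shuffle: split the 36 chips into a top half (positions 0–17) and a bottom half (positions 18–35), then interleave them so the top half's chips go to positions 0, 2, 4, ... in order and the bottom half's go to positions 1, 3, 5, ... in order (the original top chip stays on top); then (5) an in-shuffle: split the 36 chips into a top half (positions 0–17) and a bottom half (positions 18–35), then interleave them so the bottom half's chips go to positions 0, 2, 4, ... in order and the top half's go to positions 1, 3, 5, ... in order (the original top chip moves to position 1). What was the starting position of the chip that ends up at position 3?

20

Undo the operations in reverse order, starting from position 3:
  undo op 5 (in-shuffle, from top half): 3 ← 1
  undo op 4 (out-shuffle, from bottom half): 1 ← 18
  undo op 3 (cut 22): 18 ← 4
  undo op 2 (cut 3): 4 ← 7
  undo op 1 (cut 13): 7 ← 20
So the chip at position 3 came from original position 20.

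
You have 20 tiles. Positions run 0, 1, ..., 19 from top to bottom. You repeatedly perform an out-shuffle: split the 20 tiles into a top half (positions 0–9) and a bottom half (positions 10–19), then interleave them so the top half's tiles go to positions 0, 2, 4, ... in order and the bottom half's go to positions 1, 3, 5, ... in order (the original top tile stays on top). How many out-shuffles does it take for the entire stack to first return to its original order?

18

The out-shuffle permutes the 20 positions with cycle lengths [1, 1, 18].
Every tile is home exactly when every cycle has completed a whole number of laps, i.e. after lcm(1, 18) = 18 out-shuffles.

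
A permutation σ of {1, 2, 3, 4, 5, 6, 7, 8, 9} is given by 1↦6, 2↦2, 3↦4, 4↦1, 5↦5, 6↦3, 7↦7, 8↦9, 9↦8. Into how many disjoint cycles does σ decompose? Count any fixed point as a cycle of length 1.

5

Cycle decomposition: (1 6 3 4) (2) (5) (7) (8 9).
5 cycles.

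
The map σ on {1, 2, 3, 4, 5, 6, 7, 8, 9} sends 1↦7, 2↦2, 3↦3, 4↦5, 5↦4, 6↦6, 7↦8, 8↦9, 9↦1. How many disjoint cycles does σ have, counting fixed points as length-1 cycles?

Cycle decomposition: (1 7 8 9) (2) (3) (4 5) (6).
5 cycles.

5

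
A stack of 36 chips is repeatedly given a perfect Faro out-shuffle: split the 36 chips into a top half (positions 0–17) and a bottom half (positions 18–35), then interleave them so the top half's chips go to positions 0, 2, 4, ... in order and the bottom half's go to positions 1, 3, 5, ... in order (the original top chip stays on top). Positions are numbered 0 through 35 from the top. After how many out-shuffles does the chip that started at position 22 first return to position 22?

12

Follow position 22 under repeated out-shuffles:
22 → 9 → 18 → 1 → 2 → 4 → 8 → 16 → 32 → 29 → 23 → 11 → 22
It first returns after 12 out-shuffles.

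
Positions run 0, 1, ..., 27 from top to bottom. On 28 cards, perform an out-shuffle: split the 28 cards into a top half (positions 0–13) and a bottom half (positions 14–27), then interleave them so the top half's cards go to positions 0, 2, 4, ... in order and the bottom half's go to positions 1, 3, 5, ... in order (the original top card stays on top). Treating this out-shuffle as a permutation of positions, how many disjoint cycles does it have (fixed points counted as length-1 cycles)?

5

Trace each unvisited position around until it returns:
(0) (1 2 4 8 16 5 ... len 18) (3 6 12 24 21 15) (9 18) (27)
5 cycles in total.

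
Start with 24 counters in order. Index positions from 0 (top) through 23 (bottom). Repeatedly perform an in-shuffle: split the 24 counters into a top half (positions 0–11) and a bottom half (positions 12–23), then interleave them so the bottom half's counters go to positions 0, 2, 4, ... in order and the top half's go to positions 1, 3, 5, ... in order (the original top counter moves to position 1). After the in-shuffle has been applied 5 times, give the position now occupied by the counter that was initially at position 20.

21

Track the counter's position through each in-shuffle:
20 → 16 → 8 → 17 → 10 → 21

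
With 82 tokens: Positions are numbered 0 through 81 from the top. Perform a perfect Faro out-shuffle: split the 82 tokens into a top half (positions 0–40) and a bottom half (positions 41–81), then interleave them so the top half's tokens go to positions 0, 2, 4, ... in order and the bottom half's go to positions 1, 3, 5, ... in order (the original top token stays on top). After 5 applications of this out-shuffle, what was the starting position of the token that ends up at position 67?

35

Work backwards from position 67, undoing one out-shuffle at a time:
67 ← 74 ← 37 ← 59 ← 70 ← 35
So the token now at position 67 started at position 35.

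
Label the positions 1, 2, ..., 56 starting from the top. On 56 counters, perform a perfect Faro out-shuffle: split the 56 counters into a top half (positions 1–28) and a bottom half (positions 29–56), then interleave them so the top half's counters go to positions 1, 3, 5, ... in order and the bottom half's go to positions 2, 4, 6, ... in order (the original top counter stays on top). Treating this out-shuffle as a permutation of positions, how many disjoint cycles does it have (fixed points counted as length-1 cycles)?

Trace each unvisited position around until it returns:
(1) (2 3 5 9 17 33 ... len 20) (4 7 13 25 49 42 ... len 20) (6 11 21 41 26 51 46 36 16 31) (12 23 45 34) (56)
6 cycles in total.

6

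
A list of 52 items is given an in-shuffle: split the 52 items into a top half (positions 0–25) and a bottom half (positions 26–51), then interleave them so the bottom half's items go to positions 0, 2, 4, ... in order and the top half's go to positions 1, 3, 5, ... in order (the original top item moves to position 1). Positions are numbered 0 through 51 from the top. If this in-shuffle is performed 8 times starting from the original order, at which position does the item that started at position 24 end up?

Track the item's position through each in-shuffle:
24 → 49 → 46 → 40 → 28 → 4 → 9 → 19 → 39

39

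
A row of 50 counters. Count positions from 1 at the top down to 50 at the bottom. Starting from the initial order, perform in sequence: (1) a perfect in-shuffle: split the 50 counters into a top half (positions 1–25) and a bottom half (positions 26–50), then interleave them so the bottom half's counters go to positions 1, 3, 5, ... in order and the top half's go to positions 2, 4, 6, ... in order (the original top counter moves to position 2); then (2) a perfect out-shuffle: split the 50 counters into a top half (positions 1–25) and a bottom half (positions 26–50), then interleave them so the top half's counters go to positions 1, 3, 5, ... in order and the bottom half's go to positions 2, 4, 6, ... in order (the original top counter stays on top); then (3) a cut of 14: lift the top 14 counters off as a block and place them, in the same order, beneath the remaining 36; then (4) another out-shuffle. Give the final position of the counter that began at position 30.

Track the counter from position 30 forward through each operation:
  after op 1 (in-shuffle): 30 → 9
  after op 2 (out-shuffle): 9 → 17
  after op 3 (cut 14): 17 → 3
  after op 4 (out-shuffle): 3 → 5

5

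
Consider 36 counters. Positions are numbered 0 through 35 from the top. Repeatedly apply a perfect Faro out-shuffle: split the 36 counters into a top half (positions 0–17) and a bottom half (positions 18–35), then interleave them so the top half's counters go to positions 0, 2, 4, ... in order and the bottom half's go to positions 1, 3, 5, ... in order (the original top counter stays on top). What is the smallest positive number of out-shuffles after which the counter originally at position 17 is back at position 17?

Follow position 17 under repeated out-shuffles:
17 → 34 → 33 → 31 → 27 → 19 → 3 → 6 → 12 → 24 → 13 → 26 → 17
It first returns after 12 out-shuffles.

12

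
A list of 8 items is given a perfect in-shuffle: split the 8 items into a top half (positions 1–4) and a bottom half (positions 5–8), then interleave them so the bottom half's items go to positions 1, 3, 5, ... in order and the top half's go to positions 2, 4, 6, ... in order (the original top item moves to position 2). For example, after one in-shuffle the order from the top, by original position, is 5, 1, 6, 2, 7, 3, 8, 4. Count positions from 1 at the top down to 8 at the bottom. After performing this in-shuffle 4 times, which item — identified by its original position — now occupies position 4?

7

Work backwards from position 4, undoing one in-shuffle at a time:
4 ← 2 ← 1 ← 5 ← 7
So the item now at position 4 started at position 7.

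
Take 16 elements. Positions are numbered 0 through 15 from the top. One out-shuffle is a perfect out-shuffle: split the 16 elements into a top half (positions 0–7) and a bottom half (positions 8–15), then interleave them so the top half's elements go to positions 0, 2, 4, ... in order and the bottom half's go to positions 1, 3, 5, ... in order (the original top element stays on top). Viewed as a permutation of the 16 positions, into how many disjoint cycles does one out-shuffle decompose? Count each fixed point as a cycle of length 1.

6

Trace each unvisited position around until it returns:
(0) (1 2 4 8) (3 6 12 9) (5 10) (7 14 13 11) (15)
6 cycles in total.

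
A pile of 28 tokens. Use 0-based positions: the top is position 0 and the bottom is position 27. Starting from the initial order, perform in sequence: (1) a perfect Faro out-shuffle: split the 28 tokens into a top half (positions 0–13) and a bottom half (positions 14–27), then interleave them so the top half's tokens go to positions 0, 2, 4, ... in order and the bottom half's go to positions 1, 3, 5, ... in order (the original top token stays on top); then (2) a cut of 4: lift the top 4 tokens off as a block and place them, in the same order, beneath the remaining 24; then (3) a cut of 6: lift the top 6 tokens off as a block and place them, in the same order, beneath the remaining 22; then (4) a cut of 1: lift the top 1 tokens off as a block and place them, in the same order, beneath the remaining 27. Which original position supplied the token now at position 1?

Undo the operations in reverse order, starting from position 1:
  undo op 4 (cut 1): 1 ← 2
  undo op 3 (cut 6): 2 ← 8
  undo op 2 (cut 4): 8 ← 12
  undo op 1 (out-shuffle, from top half): 12 ← 6
So the token at position 1 came from original position 6.

6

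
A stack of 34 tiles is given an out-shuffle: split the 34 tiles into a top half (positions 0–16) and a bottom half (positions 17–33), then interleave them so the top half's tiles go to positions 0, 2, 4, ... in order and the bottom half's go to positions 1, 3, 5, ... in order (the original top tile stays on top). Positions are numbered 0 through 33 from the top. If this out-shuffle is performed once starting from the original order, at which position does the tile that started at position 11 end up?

22

Track the tile's position through each out-shuffle:
11 → 22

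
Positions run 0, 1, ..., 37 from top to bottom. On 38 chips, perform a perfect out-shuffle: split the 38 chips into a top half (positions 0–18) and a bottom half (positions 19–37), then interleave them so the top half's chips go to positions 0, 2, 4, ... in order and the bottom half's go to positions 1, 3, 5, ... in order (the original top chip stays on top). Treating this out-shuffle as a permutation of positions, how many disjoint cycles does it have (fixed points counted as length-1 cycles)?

Trace each unvisited position around until it returns:
(0) (1 2 4 8 16 32 ... len 36) (37)
3 cycles in total.

3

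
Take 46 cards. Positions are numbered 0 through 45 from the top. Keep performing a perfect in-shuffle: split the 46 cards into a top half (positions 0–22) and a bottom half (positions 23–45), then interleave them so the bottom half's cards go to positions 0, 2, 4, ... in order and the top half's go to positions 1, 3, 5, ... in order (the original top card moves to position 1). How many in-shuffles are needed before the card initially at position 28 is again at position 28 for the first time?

23

Follow position 28 under repeated in-shuffles:
28 → 10 → 21 → 43 → 40 → 34 → 22 → 45 → ... → 28 (length 23)
It first returns after 23 in-shuffles.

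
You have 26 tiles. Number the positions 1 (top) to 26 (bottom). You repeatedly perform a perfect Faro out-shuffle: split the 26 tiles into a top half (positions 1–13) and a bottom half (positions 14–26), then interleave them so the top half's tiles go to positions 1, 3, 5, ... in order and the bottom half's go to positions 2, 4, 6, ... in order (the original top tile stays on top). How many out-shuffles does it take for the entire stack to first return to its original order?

The out-shuffle permutes the 26 positions with cycle lengths [1, 1, 4, 20].
Every tile is home exactly when every cycle has completed a whole number of laps, i.e. after lcm(1, 4, 20) = 20 out-shuffles.

20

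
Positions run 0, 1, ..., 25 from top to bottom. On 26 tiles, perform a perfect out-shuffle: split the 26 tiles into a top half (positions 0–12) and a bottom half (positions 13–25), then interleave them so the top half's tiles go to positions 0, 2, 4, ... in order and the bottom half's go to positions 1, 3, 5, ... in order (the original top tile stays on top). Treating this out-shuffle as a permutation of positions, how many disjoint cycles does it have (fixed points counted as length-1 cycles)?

Trace each unvisited position around until it returns:
(0) (1 2 4 8 16 7 ... len 20) (5 10 20 15) (25)
4 cycles in total.

4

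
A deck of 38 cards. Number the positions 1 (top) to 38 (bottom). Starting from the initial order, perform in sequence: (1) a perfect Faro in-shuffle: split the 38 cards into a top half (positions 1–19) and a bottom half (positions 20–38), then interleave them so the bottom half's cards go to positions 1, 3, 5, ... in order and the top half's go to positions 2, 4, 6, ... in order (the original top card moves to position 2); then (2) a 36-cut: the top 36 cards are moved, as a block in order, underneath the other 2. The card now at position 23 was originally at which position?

Undo the operations in reverse order, starting from position 23:
  undo op 2 (cut 36): 23 ← 21
  undo op 1 (in-shuffle, from bottom half): 21 ← 30
So the card at position 23 came from original position 30.

30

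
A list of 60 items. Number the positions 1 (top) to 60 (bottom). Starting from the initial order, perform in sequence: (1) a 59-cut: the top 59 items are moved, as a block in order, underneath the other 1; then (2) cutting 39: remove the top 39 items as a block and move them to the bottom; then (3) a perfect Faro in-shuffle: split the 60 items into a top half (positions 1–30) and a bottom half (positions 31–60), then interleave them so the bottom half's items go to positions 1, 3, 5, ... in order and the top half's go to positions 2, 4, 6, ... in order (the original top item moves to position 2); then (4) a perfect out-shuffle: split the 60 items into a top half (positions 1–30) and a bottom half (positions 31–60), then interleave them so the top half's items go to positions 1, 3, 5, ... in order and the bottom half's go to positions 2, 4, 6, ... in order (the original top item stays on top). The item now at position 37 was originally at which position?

18

Undo the operations in reverse order, starting from position 37:
  undo op 4 (out-shuffle, from top half): 37 ← 19
  undo op 3 (in-shuffle, from bottom half): 19 ← 40
  undo op 2 (cut 39): 40 ← 19
  undo op 1 (cut 59): 19 ← 18
So the item at position 37 came from original position 18.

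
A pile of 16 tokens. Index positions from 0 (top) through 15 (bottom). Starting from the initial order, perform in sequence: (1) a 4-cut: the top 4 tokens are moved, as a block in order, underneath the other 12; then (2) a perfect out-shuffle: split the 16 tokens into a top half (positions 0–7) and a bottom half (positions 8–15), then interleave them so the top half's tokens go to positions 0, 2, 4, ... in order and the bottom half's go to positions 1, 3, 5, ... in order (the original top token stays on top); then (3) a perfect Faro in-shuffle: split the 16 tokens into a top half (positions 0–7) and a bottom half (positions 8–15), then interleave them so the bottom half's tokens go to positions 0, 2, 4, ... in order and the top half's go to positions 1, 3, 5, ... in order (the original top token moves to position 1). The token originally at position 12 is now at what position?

3

Track the token from position 12 forward through each operation:
  after op 1 (cut 4): 12 → 8
  after op 2 (out-shuffle): 8 → 1
  after op 3 (in-shuffle): 1 → 3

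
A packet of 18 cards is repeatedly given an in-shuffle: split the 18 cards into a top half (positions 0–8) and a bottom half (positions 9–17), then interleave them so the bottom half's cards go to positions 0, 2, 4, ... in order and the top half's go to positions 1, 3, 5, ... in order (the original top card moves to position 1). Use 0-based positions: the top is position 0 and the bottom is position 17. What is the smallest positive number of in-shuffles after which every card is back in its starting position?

18

The in-shuffle permutes the 18 positions with cycle lengths [18].
Every card is home exactly when every cycle has completed a whole number of laps, i.e. after lcm(18) = 18 in-shuffles.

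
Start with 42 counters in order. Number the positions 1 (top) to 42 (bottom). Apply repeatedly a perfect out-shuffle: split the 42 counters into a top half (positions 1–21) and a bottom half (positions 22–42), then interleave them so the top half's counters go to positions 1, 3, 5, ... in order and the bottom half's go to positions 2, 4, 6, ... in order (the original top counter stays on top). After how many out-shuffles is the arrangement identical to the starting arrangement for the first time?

The out-shuffle permutes the 42 positions with cycle lengths [1, 1, 20, 20].
Every counter is home exactly when every cycle has completed a whole number of laps, i.e. after lcm(1, 20) = 20 out-shuffles.

20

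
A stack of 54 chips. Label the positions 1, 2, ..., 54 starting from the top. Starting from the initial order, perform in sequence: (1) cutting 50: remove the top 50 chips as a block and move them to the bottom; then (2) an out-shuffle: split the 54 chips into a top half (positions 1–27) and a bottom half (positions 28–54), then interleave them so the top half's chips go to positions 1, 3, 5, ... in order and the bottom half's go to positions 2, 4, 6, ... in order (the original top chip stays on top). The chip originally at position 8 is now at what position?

23

Track the chip from position 8 forward through each operation:
  after op 1 (cut 50): 8 → 12
  after op 2 (out-shuffle): 12 → 23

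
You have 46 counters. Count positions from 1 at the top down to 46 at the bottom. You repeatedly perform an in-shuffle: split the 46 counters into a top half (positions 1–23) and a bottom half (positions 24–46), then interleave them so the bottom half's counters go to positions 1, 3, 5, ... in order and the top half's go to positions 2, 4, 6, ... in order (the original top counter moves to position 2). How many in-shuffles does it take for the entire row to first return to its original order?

23

The in-shuffle permutes the 46 positions with cycle lengths [23, 23].
Every counter is home exactly when every cycle has completed a whole number of laps, i.e. after lcm(23) = 23 in-shuffles.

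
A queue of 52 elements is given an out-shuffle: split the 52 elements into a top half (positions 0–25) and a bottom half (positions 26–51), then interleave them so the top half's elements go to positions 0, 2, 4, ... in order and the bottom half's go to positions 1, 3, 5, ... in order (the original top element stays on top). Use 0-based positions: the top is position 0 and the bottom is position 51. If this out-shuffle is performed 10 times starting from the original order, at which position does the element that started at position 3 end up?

Track the element's position through each out-shuffle:
3 → 6 → 12 → 24 → 48 → 45 → 39 → 27 → 3 → 6 → 12

12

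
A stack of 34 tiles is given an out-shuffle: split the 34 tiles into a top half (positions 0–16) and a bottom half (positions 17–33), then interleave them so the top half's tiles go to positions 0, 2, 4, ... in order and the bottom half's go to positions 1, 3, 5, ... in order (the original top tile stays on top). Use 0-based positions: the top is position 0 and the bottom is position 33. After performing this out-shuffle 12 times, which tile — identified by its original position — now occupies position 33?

Work backwards from position 33, undoing one out-shuffle at a time:
33 ← 33 ← 33 ← 33 ← 33 ← 33 ← 33 ← 33 ← 33 ← 33 ← 33 ← 33 ← 33
So the tile now at position 33 started at position 33.

33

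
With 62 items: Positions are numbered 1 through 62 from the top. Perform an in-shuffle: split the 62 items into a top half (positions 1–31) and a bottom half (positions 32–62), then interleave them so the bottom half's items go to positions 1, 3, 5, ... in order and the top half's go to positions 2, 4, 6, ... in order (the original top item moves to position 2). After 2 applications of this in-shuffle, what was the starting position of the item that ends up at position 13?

Work backwards from position 13, undoing one in-shuffle at a time:
13 ← 38 ← 19
So the item now at position 13 started at position 19.

19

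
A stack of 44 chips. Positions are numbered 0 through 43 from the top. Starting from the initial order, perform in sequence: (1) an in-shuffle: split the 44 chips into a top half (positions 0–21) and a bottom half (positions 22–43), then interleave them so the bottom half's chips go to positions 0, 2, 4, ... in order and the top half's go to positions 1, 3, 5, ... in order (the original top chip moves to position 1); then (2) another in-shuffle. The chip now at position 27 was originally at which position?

Undo the operations in reverse order, starting from position 27:
  undo op 2 (in-shuffle, from top half): 27 ← 13
  undo op 1 (in-shuffle, from top half): 13 ← 6
So the chip at position 27 came from original position 6.

6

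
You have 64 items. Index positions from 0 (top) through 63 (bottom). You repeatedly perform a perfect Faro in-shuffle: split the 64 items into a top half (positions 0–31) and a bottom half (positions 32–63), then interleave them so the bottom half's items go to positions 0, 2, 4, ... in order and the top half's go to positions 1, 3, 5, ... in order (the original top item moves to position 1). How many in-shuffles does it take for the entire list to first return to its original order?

12

The in-shuffle permutes the 64 positions with cycle lengths [4, 12, 12, 12, 12, 12].
Every item is home exactly when every cycle has completed a whole number of laps, i.e. after lcm(4, 12) = 12 in-shuffles.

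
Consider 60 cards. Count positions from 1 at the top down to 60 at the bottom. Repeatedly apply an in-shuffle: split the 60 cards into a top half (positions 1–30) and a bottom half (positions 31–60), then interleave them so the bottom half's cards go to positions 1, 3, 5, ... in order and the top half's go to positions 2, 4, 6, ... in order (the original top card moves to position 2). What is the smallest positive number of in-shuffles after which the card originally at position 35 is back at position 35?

60

Follow position 35 under repeated in-shuffles:
35 → 9 → 18 → 36 → 11 → 22 → 44 → 27 → ... → 35 (length 60)
It first returns after 60 in-shuffles.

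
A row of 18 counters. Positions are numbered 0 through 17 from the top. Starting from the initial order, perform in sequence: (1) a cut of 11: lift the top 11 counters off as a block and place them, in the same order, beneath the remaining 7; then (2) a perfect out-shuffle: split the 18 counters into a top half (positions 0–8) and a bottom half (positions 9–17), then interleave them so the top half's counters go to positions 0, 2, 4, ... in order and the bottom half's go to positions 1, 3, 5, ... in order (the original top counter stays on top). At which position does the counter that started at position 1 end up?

16

Track the counter from position 1 forward through each operation:
  after op 1 (cut 11): 1 → 8
  after op 2 (out-shuffle): 8 → 16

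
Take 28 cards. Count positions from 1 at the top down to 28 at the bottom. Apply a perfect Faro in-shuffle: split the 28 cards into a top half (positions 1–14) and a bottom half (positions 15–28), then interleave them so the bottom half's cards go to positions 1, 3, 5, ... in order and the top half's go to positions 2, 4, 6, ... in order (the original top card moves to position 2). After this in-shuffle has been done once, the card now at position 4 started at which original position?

Work backwards from position 4, undoing one in-shuffle at a time:
4 ← 2
So the card now at position 4 started at position 2.

2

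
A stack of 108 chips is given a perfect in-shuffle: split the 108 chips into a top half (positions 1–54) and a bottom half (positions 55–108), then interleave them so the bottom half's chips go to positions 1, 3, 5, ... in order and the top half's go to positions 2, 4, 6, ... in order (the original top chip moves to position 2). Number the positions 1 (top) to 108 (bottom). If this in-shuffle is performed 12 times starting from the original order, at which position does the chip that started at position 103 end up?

58

Track the chip's position through each in-shuffle:
103 → 97 → 85 → 61 → 13 → 26 → 52 → 104 → 99 → 89 → 69 → 29 → 58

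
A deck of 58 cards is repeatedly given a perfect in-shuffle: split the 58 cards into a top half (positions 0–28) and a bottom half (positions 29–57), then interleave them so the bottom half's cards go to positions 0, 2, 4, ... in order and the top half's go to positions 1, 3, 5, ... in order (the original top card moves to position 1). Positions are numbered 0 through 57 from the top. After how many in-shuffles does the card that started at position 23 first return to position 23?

Follow position 23 under repeated in-shuffles:
23 → 47 → 36 → 14 → 29 → 0 → 1 → 3 → ... → 23 (length 58)
It first returns after 58 in-shuffles.

58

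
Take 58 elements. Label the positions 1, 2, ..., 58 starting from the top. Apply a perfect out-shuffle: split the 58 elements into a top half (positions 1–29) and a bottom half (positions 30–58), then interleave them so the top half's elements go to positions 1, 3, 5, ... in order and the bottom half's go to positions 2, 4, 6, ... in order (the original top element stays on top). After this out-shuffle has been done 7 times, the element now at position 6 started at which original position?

Work backwards from position 6, undoing one out-shuffle at a time:
6 ← 32 ← 45 ← 23 ← 12 ← 35 ← 18 ← 38
So the element now at position 6 started at position 38.

38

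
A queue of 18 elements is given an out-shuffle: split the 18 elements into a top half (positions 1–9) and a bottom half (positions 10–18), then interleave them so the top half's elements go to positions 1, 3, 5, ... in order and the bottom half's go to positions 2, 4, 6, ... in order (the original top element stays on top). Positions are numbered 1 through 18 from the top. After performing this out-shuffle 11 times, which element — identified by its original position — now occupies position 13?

11

Work backwards from position 13, undoing one out-shuffle at a time:
13 ← 7 ← 4 ← 11 ← 6 ← 12 ← 15 ← 8 ← 13 ← 7 ← 4 ← 11
So the element now at position 13 started at position 11.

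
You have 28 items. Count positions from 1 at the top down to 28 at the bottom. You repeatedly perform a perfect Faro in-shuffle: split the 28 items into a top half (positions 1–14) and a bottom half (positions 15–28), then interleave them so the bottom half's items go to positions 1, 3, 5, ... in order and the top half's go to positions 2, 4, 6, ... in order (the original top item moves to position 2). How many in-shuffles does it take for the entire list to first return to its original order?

The in-shuffle permutes the 28 positions with cycle lengths [28].
Every item is home exactly when every cycle has completed a whole number of laps, i.e. after lcm(28) = 28 in-shuffles.

28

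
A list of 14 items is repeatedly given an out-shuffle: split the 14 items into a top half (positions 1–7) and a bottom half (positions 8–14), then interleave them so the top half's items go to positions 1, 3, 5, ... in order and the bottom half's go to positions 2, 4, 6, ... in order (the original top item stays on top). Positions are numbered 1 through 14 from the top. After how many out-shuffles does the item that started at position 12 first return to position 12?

Follow position 12 under repeated out-shuffles:
12 → 10 → 6 → 11 → 8 → 2 → 3 → 5 → 9 → 4 → 7 → 13 → 12
It first returns after 12 out-shuffles.

12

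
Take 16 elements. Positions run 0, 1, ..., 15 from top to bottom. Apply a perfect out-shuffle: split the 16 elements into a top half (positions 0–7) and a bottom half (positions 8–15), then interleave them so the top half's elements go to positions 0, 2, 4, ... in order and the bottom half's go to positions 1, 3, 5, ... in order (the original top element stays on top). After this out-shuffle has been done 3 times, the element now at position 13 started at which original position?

11

Work backwards from position 13, undoing one out-shuffle at a time:
13 ← 14 ← 7 ← 11
So the element now at position 13 started at position 11.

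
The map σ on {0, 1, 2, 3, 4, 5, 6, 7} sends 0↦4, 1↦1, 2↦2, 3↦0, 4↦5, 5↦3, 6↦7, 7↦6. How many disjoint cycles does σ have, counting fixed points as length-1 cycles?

Cycle decomposition: (0 4 5 3) (1) (2) (6 7).
4 cycles.

4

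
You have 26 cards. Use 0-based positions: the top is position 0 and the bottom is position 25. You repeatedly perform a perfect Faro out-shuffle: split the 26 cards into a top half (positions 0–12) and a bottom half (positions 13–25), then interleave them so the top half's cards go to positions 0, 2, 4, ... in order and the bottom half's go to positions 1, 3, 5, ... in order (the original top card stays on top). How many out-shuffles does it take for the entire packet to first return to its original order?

20

The out-shuffle permutes the 26 positions with cycle lengths [1, 1, 4, 20].
Every card is home exactly when every cycle has completed a whole number of laps, i.e. after lcm(1, 4, 20) = 20 out-shuffles.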